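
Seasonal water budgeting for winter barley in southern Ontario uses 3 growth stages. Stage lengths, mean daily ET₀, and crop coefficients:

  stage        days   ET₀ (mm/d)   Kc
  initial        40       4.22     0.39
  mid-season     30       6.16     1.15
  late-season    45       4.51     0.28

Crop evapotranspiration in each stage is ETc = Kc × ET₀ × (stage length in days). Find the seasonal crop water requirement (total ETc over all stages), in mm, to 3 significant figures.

initial: 0.39 × 4.22 × 40 = 65.83 mm
mid-season: 1.15 × 6.16 × 30 = 212.52 mm
late-season: 0.28 × 4.51 × 45 = 56.83 mm
Seasonal total = 335.18 mm

335 mm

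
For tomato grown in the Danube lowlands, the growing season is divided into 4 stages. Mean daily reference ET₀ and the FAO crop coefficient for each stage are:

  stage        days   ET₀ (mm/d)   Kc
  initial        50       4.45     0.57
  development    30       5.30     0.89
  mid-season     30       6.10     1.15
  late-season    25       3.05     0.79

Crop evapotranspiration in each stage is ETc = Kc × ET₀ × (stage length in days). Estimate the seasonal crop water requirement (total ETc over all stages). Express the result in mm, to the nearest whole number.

initial: 0.57 × 4.45 × 50 = 126.83 mm
development: 0.89 × 5.30 × 30 = 141.51 mm
mid-season: 1.15 × 6.10 × 30 = 210.45 mm
late-season: 0.79 × 3.05 × 25 = 60.24 mm
Seasonal total = 539.03 mm

539 mm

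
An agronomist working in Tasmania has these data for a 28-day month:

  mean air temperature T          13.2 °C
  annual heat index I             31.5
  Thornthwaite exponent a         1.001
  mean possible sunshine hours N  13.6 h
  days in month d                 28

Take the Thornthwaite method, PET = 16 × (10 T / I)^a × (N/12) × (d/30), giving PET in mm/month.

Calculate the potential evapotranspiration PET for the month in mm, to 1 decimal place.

10T/I = 10 × 13.2 / 31.5 = 4.1905
(10T/I)^a = 4.1905^1.001 = 4.1965
Uncorrected PET = 16 × 4.1965 = 67.144 mm
Correction = (N/12)(d/30) = (13.6/12)(28/30) = 1.0578
PET = 67.144 × 1.0578 = 71.025 mm/month

71.0 mm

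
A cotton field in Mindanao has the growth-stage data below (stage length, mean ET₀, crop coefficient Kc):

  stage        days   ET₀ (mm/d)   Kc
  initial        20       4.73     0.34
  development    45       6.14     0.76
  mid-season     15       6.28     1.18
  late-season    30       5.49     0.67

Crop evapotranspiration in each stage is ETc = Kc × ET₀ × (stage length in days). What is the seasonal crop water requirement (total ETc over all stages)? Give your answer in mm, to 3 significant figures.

464 mm

initial: 0.34 × 4.73 × 20 = 32.16 mm
development: 0.76 × 6.14 × 45 = 209.99 mm
mid-season: 1.18 × 6.28 × 15 = 111.16 mm
late-season: 0.67 × 5.49 × 30 = 110.35 mm
Seasonal total = 463.66 mm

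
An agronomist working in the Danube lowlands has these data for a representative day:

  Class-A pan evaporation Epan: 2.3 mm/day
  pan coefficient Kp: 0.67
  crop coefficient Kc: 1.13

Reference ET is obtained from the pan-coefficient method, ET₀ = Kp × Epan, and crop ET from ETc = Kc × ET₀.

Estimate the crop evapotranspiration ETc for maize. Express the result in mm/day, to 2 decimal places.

ET₀ = 0.67 × 2.3 = 1.5410 mm/d
ETc = Kc × ET₀ = 1.13 × 1.5410 = 1.7413 mm/d

1.74 mm/day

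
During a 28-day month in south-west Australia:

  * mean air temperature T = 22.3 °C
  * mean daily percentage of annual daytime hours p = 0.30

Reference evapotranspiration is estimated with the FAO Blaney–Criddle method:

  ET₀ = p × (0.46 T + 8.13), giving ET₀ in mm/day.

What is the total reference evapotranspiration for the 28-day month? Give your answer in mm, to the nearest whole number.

154 mm

ET₀ = 0.30 × (0.46 × 22.3 + 8.13) = 0.30 × 18.388 = 5.5164 mm/d
Monthly total = 5.5164 × 28 = 154.459 mm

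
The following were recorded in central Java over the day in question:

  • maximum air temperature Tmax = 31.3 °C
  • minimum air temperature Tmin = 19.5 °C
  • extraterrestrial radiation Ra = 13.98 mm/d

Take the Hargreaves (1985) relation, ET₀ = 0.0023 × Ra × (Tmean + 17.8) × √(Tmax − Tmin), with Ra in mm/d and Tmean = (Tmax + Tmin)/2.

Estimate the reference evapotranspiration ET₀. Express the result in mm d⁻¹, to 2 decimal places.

Tmean = (31.3 + 19.5)/2 = 25.40 °C
ET₀ = 0.0023 × 13.98 × (25.40 + 17.8) × √11.8 = 0.0023 × 13.98 × 43.20 × 3.4351 = 4.7715 mm/d

4.77 mm d⁻¹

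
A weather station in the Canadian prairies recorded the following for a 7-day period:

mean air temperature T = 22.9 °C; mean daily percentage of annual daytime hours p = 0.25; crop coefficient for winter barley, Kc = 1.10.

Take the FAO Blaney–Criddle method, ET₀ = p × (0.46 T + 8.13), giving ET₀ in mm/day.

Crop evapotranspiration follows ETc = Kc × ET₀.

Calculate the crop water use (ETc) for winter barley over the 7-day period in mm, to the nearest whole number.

ET₀ = 0.25 × (0.46 × 22.9 + 8.13) = 0.25 × 18.664 = 4.6660 mm/d
ETc = Kc × ET₀ = 1.10 × 4.6660 = 5.1326 mm/d
Over 7 days: 5.1326 × 7 = 35.928 mm

36 mm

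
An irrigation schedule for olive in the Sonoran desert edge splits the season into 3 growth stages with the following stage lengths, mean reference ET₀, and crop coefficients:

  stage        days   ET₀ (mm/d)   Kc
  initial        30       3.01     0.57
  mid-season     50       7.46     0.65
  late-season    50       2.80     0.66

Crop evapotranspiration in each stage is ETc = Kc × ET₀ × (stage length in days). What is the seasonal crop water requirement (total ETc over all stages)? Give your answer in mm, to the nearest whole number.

386 mm

initial: 0.57 × 3.01 × 30 = 51.47 mm
mid-season: 0.65 × 7.46 × 50 = 242.45 mm
late-season: 0.66 × 2.80 × 50 = 92.40 mm
Seasonal total = 386.32 mm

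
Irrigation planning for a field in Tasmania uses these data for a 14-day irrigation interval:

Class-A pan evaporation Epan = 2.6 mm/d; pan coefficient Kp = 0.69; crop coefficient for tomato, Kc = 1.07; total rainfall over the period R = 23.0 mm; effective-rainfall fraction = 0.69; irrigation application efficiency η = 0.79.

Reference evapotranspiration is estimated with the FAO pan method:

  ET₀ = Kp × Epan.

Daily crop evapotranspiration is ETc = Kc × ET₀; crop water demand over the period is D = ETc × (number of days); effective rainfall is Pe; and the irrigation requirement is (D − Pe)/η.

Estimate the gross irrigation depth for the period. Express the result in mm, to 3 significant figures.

13.9 mm

ET₀ = 0.69 × 2.6 = 1.7940 mm/d
ETc = Kc × ET₀ = 1.07 × 1.7940 = 1.9196 mm/d
Crop demand D = ETc × 14 d = 1.9196 × 14 = 26.874 mm
Pe = 0.69 × 23.0 = 15.870 mm
D − Pe = 26.874 − 15.870 = 11.004 mm
Gross irrigation = 11.004 / 0.79 = 13.929 mm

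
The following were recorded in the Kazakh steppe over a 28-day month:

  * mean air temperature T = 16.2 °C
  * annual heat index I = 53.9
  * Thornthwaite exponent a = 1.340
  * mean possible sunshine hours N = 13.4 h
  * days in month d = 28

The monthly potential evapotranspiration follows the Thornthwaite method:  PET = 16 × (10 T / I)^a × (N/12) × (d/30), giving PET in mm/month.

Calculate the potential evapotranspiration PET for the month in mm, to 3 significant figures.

10T/I = 10 × 16.2 / 53.9 = 3.0056
(10T/I)^a = 3.0056^1.340 = 4.3695
Uncorrected PET = 16 × 4.3695 = 69.912 mm
Correction = (N/12)(d/30) = (13.4/12)(28/30) = 1.0422
PET = 69.912 × 1.0422 = 72.862 mm/month

72.9 mm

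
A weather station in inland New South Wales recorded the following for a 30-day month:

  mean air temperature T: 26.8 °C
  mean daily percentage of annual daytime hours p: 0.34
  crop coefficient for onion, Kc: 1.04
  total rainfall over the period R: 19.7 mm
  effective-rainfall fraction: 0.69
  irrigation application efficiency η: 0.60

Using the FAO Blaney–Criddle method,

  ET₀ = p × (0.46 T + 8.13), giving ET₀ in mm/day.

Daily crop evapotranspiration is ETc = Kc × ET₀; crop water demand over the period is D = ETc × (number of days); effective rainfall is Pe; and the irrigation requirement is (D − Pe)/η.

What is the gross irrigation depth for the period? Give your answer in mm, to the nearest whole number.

ET₀ = 0.34 × (0.46 × 26.8 + 8.13) = 0.34 × 20.458 = 6.9557 mm/d
ETc = Kc × ET₀ = 1.04 × 6.9557 = 7.2339 mm/d
Crop demand D = ETc × 30 d = 7.2339 × 30 = 217.017 mm
Pe = 0.69 × 19.7 = 13.593 mm
D − Pe = 217.017 − 13.593 = 203.424 mm
Gross irrigation = 203.424 / 0.60 = 339.040 mm

339 mm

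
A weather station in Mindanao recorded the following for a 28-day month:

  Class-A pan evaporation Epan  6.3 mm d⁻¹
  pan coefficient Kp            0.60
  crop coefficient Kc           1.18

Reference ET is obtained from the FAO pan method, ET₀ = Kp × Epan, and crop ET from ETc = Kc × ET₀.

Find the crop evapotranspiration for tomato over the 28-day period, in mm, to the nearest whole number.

ET₀ = 0.60 × 6.3 = 3.7800 mm/d
ETc = Kc × ET₀ = 1.18 × 3.7800 = 4.4604 mm/d
Over 28 days: 4.4604 × 28 = 124.891 mm

125 mm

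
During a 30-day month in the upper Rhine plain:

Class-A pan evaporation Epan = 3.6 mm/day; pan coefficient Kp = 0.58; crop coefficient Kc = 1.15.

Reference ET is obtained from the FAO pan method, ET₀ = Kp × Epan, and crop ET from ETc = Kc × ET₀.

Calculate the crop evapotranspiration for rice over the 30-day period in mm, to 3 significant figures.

72.0 mm

ET₀ = 0.58 × 3.6 = 2.0880 mm/d
ETc = Kc × ET₀ = 1.15 × 2.0880 = 2.4012 mm/d
Over 30 days: 2.4012 × 30 = 72.036 mm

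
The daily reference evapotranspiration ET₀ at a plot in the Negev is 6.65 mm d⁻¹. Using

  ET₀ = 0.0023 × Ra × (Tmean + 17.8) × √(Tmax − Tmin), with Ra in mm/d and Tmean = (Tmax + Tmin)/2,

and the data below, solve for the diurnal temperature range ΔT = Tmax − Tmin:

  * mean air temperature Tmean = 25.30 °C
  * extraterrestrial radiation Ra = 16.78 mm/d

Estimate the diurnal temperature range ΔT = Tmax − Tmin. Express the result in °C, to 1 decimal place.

16.0 °C

√ΔT = ET₀ / [0.0023 × Ra × (Tmean+17.8)] = 6.65 / (0.0023 × 16.78 × 43.10) = 3.9978
ΔT = 3.9978² = 15.982 °C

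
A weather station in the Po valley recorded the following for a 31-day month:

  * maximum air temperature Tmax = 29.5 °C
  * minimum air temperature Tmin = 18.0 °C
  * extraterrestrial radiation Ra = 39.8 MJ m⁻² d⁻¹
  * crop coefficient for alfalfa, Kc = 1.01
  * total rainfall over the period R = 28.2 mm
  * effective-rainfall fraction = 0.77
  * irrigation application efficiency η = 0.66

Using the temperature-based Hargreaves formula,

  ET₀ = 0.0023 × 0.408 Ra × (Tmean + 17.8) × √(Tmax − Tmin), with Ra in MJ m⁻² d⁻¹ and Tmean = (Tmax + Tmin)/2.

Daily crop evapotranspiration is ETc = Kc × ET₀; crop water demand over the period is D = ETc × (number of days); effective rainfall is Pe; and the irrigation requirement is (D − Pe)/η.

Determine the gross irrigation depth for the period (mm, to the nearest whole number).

217 mm

Tmean = (29.5 + 18.0)/2 = 23.75 °C
0.408 Ra = 0.408 × 39.8 = 16.2384 mm/d equivalent
ET₀ = 0.0023 × 16.2384 × (23.75 + 17.8) × √11.5 = 0.0023 × 16.2384 × 41.55 × 3.3912 = 5.2625 mm/d
ETc = Kc × ET₀ = 1.01 × 5.2625 = 5.3151 mm/d
Crop demand D = ETc × 31 d = 5.3151 × 31 = 164.768 mm
Pe = 0.77 × 28.2 = 21.714 mm
D − Pe = 164.768 − 21.714 = 143.054 mm
Gross irrigation = 143.054 / 0.66 = 216.748 mm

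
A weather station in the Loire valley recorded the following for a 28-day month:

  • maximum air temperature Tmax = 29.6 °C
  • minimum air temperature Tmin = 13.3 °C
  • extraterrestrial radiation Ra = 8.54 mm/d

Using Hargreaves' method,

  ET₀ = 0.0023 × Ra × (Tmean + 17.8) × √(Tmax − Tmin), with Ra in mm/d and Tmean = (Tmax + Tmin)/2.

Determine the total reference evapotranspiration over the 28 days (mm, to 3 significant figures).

87.2 mm

Tmean = (29.6 + 13.3)/2 = 21.45 °C
ET₀ = 0.0023 × 8.54 × (21.45 + 17.8) × √16.3 = 0.0023 × 8.54 × 39.25 × 4.0373 = 3.1126 mm/d
Over 28 days: 3.1126 × 28 = 87.153 mm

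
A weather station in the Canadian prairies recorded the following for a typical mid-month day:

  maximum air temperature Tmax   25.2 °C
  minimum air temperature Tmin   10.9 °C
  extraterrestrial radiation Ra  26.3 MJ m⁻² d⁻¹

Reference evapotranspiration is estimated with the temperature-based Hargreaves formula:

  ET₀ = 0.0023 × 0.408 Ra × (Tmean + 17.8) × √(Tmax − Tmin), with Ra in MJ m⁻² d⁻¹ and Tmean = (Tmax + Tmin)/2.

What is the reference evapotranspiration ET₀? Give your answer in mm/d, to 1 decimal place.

Tmean = (25.2 + 10.9)/2 = 18.05 °C
0.408 Ra = 0.408 × 26.3 = 10.7304 mm/d equivalent
ET₀ = 0.0023 × 10.7304 × (18.05 + 17.8) × √14.3 = 0.0023 × 10.7304 × 35.85 × 3.7815 = 3.3458 mm/d

3.3 mm/d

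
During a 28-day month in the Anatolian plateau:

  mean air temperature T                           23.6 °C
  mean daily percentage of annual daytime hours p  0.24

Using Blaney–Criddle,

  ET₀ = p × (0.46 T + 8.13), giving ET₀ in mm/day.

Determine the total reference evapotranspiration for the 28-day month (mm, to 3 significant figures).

ET₀ = 0.24 × (0.46 × 23.6 + 8.13) = 0.24 × 18.986 = 4.5566 mm/d
Monthly total = 4.5566 × 28 = 127.585 mm

128 mm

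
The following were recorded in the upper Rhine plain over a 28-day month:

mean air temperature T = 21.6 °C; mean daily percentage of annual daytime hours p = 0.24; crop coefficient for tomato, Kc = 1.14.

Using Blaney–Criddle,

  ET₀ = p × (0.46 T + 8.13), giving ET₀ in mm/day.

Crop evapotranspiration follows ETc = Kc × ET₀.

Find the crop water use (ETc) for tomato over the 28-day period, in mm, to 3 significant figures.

ET₀ = 0.24 × (0.46 × 21.6 + 8.13) = 0.24 × 18.066 = 4.3358 mm/d
ETc = Kc × ET₀ = 1.14 × 4.3358 = 4.9428 mm/d
Over 28 days: 4.9428 × 28 = 138.398 mm

138 mm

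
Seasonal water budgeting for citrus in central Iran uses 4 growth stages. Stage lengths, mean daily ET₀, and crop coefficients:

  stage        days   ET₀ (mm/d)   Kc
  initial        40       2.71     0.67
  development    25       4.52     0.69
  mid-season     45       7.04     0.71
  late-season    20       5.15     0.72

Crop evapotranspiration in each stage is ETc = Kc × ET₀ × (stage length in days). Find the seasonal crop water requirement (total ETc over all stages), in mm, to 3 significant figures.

initial: 0.67 × 2.71 × 40 = 72.63 mm
development: 0.69 × 4.52 × 25 = 77.97 mm
mid-season: 0.71 × 7.04 × 45 = 224.93 mm
late-season: 0.72 × 5.15 × 20 = 74.16 mm
Seasonal total = 449.69 mm

450 mm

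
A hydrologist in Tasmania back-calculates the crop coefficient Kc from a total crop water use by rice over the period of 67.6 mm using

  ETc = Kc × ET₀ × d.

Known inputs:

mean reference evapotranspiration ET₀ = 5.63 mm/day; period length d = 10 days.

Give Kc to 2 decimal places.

1.20

ETc = Kc × ET₀ × d  ⇒  Kc = ETc / (ET₀ × d)
Kc = 67.6 / (5.63 × 10) = 67.6 / 56.30 = 1.2007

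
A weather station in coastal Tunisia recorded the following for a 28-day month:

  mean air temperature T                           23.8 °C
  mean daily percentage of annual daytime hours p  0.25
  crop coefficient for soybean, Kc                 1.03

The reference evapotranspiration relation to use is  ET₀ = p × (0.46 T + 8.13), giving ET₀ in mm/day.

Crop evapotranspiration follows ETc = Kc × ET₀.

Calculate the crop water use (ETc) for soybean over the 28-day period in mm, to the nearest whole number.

138 mm

ET₀ = 0.25 × (0.46 × 23.8 + 8.13) = 0.25 × 19.078 = 4.7695 mm/d
ETc = Kc × ET₀ = 1.03 × 4.7695 = 4.9126 mm/d
Over 28 days: 4.9126 × 28 = 137.553 mm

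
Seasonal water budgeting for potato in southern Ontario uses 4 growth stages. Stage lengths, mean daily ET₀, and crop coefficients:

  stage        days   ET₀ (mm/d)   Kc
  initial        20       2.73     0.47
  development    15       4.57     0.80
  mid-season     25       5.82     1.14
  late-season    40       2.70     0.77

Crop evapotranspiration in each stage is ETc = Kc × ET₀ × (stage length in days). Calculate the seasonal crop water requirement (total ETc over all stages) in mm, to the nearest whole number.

initial: 0.47 × 2.73 × 20 = 25.66 mm
development: 0.80 × 4.57 × 15 = 54.84 mm
mid-season: 1.14 × 5.82 × 25 = 165.87 mm
late-season: 0.77 × 2.70 × 40 = 83.16 mm
Seasonal total = 329.53 mm

330 mm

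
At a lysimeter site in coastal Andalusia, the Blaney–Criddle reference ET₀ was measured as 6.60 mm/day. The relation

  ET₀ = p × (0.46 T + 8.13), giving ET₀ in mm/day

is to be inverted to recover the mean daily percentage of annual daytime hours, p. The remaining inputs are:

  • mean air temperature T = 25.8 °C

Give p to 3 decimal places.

p = ET₀ / (0.46 T + 8.13) = 6.60 / (0.46 × 25.8 + 8.13) = 6.60 / 19.998 = 0.3300

0.330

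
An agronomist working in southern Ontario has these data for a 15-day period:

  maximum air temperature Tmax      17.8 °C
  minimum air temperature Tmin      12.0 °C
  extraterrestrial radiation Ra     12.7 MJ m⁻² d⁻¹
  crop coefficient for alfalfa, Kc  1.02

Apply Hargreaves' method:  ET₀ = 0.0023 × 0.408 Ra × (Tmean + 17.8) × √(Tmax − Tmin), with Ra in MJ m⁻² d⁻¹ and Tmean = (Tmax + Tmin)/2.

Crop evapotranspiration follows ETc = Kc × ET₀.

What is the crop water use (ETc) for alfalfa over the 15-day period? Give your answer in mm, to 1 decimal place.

Tmean = (17.8 + 12.0)/2 = 14.90 °C
0.408 Ra = 0.408 × 12.7 = 5.1816 mm/d equivalent
ET₀ = 0.0023 × 5.1816 × (14.90 + 17.8) × √5.8 = 0.0023 × 5.1816 × 32.70 × 2.4083 = 0.9385 mm/d
ETc = Kc × ET₀ = 1.02 × 0.9385 = 0.9573 mm/d
Over 15 days: 0.9573 × 15 = 14.360 mm

14.4 mm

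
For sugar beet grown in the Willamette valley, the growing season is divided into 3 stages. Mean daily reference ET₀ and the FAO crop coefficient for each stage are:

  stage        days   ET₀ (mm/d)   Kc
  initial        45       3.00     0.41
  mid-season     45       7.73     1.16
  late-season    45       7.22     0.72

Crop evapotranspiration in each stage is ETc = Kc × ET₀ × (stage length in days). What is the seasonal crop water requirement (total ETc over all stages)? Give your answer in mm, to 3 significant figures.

693 mm

initial: 0.41 × 3.00 × 45 = 55.35 mm
mid-season: 1.16 × 7.73 × 45 = 403.51 mm
late-season: 0.72 × 7.22 × 45 = 233.93 mm
Seasonal total = 692.79 mm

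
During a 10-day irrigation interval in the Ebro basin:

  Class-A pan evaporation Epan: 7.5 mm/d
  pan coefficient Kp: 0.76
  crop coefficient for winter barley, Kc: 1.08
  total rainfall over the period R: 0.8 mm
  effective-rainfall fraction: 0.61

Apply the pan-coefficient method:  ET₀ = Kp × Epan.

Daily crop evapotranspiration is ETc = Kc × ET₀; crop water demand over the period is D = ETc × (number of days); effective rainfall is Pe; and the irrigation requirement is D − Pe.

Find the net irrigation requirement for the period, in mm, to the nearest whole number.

ET₀ = 0.76 × 7.5 = 5.7000 mm/d
ETc = Kc × ET₀ = 1.08 × 5.7000 = 6.1560 mm/d
Crop demand D = ETc × 10 d = 6.1560 × 10 = 61.560 mm
Pe = 0.61 × 0.8 = 0.488 mm
D − Pe = 61.560 − 0.488 = 61.072 mm

61 mm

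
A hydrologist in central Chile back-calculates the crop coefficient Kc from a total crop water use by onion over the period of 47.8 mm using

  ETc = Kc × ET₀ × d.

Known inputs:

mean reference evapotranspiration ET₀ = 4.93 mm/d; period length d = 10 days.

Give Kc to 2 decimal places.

0.97

ETc = Kc × ET₀ × d  ⇒  Kc = ETc / (ET₀ × d)
Kc = 47.8 / (4.93 × 10) = 47.8 / 49.30 = 0.9696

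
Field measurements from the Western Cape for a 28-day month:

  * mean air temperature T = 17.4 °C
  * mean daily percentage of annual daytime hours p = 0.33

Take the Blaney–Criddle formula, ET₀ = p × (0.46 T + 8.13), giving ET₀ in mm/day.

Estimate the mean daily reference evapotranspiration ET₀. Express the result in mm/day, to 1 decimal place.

5.3 mm/day

ET₀ = 0.33 × (0.46 × 17.4 + 8.13) = 0.33 × 16.134 = 5.3242 mm/d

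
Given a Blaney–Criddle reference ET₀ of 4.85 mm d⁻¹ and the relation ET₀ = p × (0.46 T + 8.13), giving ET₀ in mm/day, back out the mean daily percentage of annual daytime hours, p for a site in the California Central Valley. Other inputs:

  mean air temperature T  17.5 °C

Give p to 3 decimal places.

0.300

p = ET₀ / (0.46 T + 8.13) = 4.85 / (0.46 × 17.5 + 8.13) = 4.85 / 16.180 = 0.2998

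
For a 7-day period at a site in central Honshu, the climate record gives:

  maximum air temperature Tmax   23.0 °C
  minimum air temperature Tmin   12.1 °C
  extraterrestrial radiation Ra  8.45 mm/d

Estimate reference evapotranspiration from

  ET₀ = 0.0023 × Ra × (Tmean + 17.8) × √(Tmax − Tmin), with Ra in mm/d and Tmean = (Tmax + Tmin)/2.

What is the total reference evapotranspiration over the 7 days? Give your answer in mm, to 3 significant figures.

15.9 mm

Tmean = (23.0 + 12.1)/2 = 17.55 °C
ET₀ = 0.0023 × 8.45 × (17.55 + 17.8) × √10.9 = 0.0023 × 8.45 × 35.35 × 3.3015 = 2.2682 mm/d
Over 7 days: 2.2682 × 7 = 15.877 mm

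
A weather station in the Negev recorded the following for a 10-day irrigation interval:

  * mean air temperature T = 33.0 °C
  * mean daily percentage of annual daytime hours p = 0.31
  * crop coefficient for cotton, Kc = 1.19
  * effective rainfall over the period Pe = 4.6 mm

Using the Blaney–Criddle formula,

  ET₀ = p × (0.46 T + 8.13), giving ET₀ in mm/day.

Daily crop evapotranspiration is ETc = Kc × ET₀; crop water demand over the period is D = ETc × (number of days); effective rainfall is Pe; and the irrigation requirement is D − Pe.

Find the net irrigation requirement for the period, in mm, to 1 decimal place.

81.4 mm

ET₀ = 0.31 × (0.46 × 33.0 + 8.13) = 0.31 × 23.310 = 7.2261 mm/d
ETc = Kc × ET₀ = 1.19 × 7.2261 = 8.5991 mm/d
Crop demand D = ETc × 10 d = 8.5991 × 10 = 85.991 mm
D − Pe = 85.991 − 4.6 = 81.391 mm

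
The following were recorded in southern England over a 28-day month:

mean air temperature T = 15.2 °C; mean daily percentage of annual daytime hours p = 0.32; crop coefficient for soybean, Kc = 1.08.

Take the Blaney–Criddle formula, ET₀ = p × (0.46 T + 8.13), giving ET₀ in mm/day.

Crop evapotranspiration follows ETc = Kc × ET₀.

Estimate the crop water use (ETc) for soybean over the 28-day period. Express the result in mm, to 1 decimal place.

ET₀ = 0.32 × (0.46 × 15.2 + 8.13) = 0.32 × 15.122 = 4.8390 mm/d
ETc = Kc × ET₀ = 1.08 × 4.8390 = 5.2261 mm/d
Over 28 days: 5.2261 × 28 = 146.331 mm

146.3 mm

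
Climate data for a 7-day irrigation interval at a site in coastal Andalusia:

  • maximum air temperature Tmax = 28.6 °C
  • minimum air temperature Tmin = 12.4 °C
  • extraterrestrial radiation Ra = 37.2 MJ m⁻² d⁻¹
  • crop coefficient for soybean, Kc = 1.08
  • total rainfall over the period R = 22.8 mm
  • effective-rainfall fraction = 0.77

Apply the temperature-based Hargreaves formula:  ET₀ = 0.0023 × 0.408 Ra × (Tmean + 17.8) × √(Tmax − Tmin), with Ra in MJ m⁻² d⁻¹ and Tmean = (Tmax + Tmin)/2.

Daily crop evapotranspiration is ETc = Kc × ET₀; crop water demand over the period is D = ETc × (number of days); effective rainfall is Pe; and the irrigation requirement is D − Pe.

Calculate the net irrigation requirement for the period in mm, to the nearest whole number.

Tmean = (28.6 + 12.4)/2 = 20.50 °C
0.408 Ra = 0.408 × 37.2 = 15.1776 mm/d equivalent
ET₀ = 0.0023 × 15.1776 × (20.50 + 17.8) × √16.2 = 0.0023 × 15.1776 × 38.30 × 4.0249 = 5.3813 mm/d
ETc = Kc × ET₀ = 1.08 × 5.3813 = 5.8118 mm/d
Crop demand D = ETc × 7 d = 5.8118 × 7 = 40.683 mm
Pe = 0.77 × 22.8 = 17.556 mm
D − Pe = 40.683 − 17.556 = 23.127 mm

23 mm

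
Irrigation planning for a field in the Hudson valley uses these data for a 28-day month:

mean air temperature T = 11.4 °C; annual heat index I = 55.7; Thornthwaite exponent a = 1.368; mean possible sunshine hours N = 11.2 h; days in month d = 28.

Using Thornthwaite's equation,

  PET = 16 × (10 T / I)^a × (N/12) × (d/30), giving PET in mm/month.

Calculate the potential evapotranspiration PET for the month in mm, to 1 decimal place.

10T/I = 10 × 11.4 / 55.7 = 2.0467
(10T/I)^a = 2.0467^1.368 = 2.6639
Uncorrected PET = 16 × 2.6639 = 42.622 mm
Correction = (N/12)(d/30) = (11.2/12)(28/30) = 0.8711
PET = 42.622 × 0.8711 = 37.128 mm/month

37.1 mm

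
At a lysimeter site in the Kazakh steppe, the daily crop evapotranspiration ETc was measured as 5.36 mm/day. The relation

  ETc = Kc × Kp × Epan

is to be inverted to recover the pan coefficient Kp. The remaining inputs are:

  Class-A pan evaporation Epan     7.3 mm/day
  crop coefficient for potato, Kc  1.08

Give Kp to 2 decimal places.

0.68

ETc = Kc × Kp × Epan  ⇒  Kp = ETc / (Kc × Epan)
Kp = 5.36 / (1.08 × 7.3) = 5.36 / 7.884 = 0.6799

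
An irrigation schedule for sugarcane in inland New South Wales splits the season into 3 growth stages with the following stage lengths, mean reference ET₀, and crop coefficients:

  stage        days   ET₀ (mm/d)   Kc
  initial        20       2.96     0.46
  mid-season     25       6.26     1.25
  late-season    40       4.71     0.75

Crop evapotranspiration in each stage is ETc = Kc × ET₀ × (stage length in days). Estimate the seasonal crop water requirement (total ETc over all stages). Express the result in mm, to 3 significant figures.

364 mm

initial: 0.46 × 2.96 × 20 = 27.23 mm
mid-season: 1.25 × 6.26 × 25 = 195.63 mm
late-season: 0.75 × 4.71 × 40 = 141.30 mm
Seasonal total = 364.16 mm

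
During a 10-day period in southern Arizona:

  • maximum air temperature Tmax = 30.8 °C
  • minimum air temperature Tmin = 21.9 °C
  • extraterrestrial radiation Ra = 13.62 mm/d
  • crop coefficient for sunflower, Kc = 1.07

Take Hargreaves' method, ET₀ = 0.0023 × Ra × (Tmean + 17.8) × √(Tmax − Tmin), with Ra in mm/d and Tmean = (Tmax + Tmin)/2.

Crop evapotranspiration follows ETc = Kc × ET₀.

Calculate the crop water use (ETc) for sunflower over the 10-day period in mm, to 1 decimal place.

44.1 mm

Tmean = (30.8 + 21.9)/2 = 26.35 °C
ET₀ = 0.0023 × 13.62 × (26.35 + 17.8) × √8.9 = 0.0023 × 13.62 × 44.15 × 2.9833 = 4.1260 mm/d
ETc = Kc × ET₀ = 1.07 × 4.1260 = 4.4148 mm/d
Over 10 days: 4.4148 × 10 = 44.148 mm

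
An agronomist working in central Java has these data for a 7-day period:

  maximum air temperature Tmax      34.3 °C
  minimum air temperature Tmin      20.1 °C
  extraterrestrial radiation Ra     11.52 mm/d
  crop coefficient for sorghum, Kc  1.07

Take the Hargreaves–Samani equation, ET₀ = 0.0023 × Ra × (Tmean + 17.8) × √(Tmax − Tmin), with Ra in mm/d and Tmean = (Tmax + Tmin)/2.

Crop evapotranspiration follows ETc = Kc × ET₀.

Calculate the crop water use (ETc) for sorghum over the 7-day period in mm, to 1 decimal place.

33.7 mm

Tmean = (34.3 + 20.1)/2 = 27.20 °C
ET₀ = 0.0023 × 11.52 × (27.20 + 17.8) × √14.2 = 0.0023 × 11.52 × 45.00 × 3.7683 = 4.4930 mm/d
ETc = Kc × ET₀ = 1.07 × 4.4930 = 4.8075 mm/d
Over 7 days: 4.8075 × 7 = 33.653 mm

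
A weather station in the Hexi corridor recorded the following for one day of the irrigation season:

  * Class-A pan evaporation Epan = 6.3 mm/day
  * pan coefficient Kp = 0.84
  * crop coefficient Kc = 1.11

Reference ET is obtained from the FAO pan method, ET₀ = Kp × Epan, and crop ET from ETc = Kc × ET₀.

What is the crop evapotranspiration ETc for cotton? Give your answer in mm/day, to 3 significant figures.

ET₀ = 0.84 × 6.3 = 5.2920 mm/d
ETc = Kc × ET₀ = 1.11 × 5.2920 = 5.8741 mm/d

5.87 mm/day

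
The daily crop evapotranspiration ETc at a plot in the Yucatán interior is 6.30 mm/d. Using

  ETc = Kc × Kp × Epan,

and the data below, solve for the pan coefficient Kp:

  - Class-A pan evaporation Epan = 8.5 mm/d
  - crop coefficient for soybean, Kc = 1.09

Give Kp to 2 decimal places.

ETc = Kc × Kp × Epan  ⇒  Kp = ETc / (Kc × Epan)
Kp = 6.30 / (1.09 × 8.5) = 6.30 / 9.265 = 0.6800

0.68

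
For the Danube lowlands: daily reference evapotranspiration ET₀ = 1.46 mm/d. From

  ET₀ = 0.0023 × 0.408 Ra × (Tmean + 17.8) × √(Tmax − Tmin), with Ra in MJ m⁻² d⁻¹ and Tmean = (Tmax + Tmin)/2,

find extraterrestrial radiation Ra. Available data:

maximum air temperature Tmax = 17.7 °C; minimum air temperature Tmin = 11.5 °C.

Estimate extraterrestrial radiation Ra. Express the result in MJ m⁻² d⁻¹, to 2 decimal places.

Tmean = (17.7+11.5)/2 = 14.60 °C; ΔT = 6.2
Ra = ET₀ / [0.0023 × 0.408 × (Tmean+17.8) × √ΔT]
   = 1.46 / (0.0023 × 0.408 × 32.40 × 2.4900) = 19.285 MJ m⁻² d⁻¹

19.29 MJ m⁻² d⁻¹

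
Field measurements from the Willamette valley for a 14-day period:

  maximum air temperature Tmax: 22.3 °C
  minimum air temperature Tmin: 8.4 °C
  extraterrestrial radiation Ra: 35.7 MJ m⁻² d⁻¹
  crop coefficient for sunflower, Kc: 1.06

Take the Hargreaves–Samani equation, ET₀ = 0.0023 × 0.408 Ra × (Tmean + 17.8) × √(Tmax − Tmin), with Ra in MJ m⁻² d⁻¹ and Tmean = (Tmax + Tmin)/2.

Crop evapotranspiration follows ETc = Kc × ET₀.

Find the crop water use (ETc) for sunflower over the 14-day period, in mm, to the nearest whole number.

Tmean = (22.3 + 8.4)/2 = 15.35 °C
0.408 Ra = 0.408 × 35.7 = 14.5656 mm/d equivalent
ET₀ = 0.0023 × 14.5656 × (15.35 + 17.8) × √13.9 = 0.0023 × 14.5656 × 33.15 × 3.7283 = 4.1405 mm/d
ETc = Kc × ET₀ = 1.06 × 4.1405 = 4.3889 mm/d
Over 14 days: 4.3889 × 14 = 61.445 mm

61 mm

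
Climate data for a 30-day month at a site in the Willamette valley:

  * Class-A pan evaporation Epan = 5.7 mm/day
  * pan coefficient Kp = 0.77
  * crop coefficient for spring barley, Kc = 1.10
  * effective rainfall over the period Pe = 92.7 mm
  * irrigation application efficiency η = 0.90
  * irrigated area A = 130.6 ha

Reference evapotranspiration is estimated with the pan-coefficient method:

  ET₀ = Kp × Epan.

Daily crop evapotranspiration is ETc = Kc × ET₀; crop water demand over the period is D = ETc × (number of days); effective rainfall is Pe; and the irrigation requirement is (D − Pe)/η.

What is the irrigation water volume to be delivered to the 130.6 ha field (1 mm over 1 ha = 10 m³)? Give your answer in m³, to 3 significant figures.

75700 m³

ET₀ = 0.77 × 5.7 = 4.3890 mm/d
ETc = Kc × ET₀ = 1.10 × 4.3890 = 4.8279 mm/d
Crop demand D = ETc × 30 d = 4.8279 × 30 = 144.837 mm
D − Pe = 144.837 − 92.7 = 52.137 mm
Gross irrigation = 52.137 / 0.90 = 57.930 mm
Volume = 57.930 mm × 130.6 ha × 10 = 75656.6 m³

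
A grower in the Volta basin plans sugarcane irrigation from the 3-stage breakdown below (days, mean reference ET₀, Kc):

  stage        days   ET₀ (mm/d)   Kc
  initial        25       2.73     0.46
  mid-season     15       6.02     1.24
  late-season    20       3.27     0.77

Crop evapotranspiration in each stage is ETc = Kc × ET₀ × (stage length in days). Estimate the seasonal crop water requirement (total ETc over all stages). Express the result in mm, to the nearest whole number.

194 mm

initial: 0.46 × 2.73 × 25 = 31.40 mm
mid-season: 1.24 × 6.02 × 15 = 111.97 mm
late-season: 0.77 × 3.27 × 20 = 50.36 mm
Seasonal total = 193.73 mm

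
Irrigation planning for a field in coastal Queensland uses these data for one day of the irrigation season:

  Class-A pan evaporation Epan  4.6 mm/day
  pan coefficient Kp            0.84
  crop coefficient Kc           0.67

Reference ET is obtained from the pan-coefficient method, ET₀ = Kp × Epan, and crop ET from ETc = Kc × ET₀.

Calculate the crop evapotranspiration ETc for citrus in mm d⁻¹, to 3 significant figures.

ET₀ = 0.84 × 4.6 = 3.8640 mm/d
ETc = Kc × ET₀ = 0.67 × 3.8640 = 2.5889 mm/d

2.59 mm d⁻¹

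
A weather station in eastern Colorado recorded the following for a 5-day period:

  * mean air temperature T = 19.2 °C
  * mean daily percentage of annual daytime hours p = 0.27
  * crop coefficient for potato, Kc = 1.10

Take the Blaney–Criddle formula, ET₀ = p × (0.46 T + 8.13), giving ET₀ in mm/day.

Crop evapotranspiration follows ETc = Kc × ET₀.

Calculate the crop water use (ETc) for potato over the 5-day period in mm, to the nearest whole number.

25 mm

ET₀ = 0.27 × (0.46 × 19.2 + 8.13) = 0.27 × 16.962 = 4.5797 mm/d
ETc = Kc × ET₀ = 1.10 × 4.5797 = 5.0377 mm/d
Over 5 days: 5.0377 × 5 = 25.189 mm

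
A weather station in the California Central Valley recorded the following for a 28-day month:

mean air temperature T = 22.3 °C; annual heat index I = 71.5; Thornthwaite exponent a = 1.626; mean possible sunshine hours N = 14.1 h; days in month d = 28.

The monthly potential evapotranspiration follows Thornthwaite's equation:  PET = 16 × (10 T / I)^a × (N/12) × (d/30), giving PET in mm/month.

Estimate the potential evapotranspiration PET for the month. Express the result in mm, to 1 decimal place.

10T/I = 10 × 22.3 / 71.5 = 3.1189
(10T/I)^a = 3.1189^1.626 = 6.3569
Uncorrected PET = 16 × 6.3569 = 101.710 mm
Correction = (N/12)(d/30) = (14.1/12)(28/30) = 1.0967
PET = 101.710 × 1.0967 = 111.545 mm/month

111.5 mm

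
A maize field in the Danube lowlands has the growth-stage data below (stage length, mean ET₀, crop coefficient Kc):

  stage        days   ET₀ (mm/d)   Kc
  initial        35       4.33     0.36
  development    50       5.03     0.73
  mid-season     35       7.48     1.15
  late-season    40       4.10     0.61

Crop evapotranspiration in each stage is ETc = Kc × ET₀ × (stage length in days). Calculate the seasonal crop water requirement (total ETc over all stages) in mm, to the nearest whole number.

initial: 0.36 × 4.33 × 35 = 54.56 mm
development: 0.73 × 5.03 × 50 = 183.60 mm
mid-season: 1.15 × 7.48 × 35 = 301.07 mm
late-season: 0.61 × 4.10 × 40 = 100.04 mm
Seasonal total = 639.27 mm

639 mm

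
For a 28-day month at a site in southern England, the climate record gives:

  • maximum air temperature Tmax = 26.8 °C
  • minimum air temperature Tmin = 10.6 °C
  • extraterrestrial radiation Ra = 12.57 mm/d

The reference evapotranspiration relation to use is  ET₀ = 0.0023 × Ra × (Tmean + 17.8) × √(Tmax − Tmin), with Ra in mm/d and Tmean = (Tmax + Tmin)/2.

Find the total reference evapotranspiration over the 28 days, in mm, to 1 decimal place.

Tmean = (26.8 + 10.6)/2 = 18.70 °C
ET₀ = 0.0023 × 12.57 × (18.70 + 17.8) × √16.2 = 0.0023 × 12.57 × 36.50 × 4.0249 = 4.2473 mm/d
Over 28 days: 4.2473 × 28 = 118.924 mm

118.9 mm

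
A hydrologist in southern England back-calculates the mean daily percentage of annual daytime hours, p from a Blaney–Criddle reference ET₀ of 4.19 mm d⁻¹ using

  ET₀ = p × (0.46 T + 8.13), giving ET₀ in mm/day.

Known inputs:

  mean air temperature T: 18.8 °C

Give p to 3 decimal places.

0.250

p = ET₀ / (0.46 T + 8.13) = 4.19 / (0.46 × 18.8 + 8.13) = 4.19 / 16.778 = 0.2497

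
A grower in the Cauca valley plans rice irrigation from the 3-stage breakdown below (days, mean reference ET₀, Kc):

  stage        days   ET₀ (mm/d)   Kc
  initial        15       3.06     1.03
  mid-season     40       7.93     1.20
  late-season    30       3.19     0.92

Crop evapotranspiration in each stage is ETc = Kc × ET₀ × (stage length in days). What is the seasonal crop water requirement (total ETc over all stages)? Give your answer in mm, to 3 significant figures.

516 mm

initial: 1.03 × 3.06 × 15 = 47.28 mm
mid-season: 1.20 × 7.93 × 40 = 380.64 mm
late-season: 0.92 × 3.19 × 30 = 88.04 mm
Seasonal total = 515.96 mm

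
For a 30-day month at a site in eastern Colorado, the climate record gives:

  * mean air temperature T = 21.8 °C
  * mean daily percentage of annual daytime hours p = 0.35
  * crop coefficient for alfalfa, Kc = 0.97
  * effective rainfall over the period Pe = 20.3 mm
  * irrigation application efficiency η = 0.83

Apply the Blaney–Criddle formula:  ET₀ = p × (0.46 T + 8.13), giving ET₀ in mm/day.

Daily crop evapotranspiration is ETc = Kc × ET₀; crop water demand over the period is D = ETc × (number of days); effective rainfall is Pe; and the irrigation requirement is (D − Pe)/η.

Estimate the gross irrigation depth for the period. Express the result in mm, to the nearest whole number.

198 mm

ET₀ = 0.35 × (0.46 × 21.8 + 8.13) = 0.35 × 18.158 = 6.3553 mm/d
ETc = Kc × ET₀ = 0.97 × 6.3553 = 6.1646 mm/d
Crop demand D = ETc × 30 d = 6.1646 × 30 = 184.938 mm
D − Pe = 184.938 − 20.3 = 164.638 mm
Gross irrigation = 164.638 / 0.83 = 198.359 mm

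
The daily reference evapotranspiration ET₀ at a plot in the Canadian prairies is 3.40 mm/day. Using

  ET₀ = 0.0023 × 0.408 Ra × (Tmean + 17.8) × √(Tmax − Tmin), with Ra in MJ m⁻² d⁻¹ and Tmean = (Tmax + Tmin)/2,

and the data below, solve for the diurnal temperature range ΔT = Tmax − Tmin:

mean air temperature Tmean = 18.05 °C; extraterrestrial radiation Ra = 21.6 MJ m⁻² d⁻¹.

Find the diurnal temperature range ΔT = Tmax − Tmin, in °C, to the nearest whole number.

22 °C

√ΔT = ET₀ / [0.0023 × 0.408 × Ra × (Tmean+17.8)] = 3.40 / (0.0023 × 8.8128 × 35.85) = 4.6789
ΔT = 4.6789² = 21.892 °C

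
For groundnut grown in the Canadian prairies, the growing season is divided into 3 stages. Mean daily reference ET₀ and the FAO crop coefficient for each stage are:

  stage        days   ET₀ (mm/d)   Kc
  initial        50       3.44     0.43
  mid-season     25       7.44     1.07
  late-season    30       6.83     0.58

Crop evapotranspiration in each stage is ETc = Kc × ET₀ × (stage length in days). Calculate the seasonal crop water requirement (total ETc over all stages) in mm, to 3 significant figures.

initial: 0.43 × 3.44 × 50 = 73.96 mm
mid-season: 1.07 × 7.44 × 25 = 199.02 mm
late-season: 0.58 × 6.83 × 30 = 118.84 mm
Seasonal total = 391.82 mm

392 mm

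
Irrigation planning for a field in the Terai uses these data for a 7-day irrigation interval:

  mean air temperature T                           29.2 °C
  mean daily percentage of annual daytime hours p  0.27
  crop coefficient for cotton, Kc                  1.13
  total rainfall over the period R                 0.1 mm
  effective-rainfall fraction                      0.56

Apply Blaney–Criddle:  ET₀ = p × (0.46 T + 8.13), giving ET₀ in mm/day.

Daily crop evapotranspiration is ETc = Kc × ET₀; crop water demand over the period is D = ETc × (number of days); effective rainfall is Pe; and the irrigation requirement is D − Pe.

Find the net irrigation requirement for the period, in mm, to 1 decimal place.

46.0 mm

ET₀ = 0.27 × (0.46 × 29.2 + 8.13) = 0.27 × 21.562 = 5.8217 mm/d
ETc = Kc × ET₀ = 1.13 × 5.8217 = 6.5785 mm/d
Crop demand D = ETc × 7 d = 6.5785 × 7 = 46.050 mm
Pe = 0.56 × 0.1 = 0.056 mm
D − Pe = 46.050 − 0.056 = 45.994 mm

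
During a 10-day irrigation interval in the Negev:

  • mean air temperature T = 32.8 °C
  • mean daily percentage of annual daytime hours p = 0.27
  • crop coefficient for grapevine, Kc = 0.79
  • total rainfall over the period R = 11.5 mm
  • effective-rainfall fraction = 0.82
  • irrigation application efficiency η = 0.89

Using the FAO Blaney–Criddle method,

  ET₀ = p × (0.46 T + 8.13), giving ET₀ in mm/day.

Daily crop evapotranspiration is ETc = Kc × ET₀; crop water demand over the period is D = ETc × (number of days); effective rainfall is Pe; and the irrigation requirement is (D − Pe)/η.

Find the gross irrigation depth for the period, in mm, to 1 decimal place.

ET₀ = 0.27 × (0.46 × 32.8 + 8.13) = 0.27 × 23.218 = 6.2689 mm/d
ETc = Kc × ET₀ = 0.79 × 6.2689 = 4.9524 mm/d
Crop demand D = ETc × 10 d = 4.9524 × 10 = 49.524 mm
Pe = 0.82 × 11.5 = 9.430 mm
D − Pe = 49.524 − 9.430 = 40.094 mm
Gross irrigation = 40.094 / 0.89 = 45.049 mm

45.0 mm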